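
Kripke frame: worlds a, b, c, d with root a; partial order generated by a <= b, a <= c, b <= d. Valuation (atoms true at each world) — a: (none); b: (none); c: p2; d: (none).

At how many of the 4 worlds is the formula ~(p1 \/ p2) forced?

2

a: does not force it — a ||-/- ~(p1 \/ p2) since c is accessible from a and c ||- p1 \/ p2.
b: forces it.
c: does not force it — c ||-/- ~(p1 \/ p2) since c is accessible from c and c ||- p1 \/ p2.
d: forces it.
Worlds forcing the formula: {b, d}.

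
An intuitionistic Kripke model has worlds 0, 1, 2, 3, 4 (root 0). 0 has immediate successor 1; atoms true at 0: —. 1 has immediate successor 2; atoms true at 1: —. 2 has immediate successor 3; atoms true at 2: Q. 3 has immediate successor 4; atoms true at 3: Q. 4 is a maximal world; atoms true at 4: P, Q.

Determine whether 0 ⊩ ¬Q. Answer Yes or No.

No

0 ⊮ ¬Q since 2 is accessible from 0 and 2 ⊩ Q.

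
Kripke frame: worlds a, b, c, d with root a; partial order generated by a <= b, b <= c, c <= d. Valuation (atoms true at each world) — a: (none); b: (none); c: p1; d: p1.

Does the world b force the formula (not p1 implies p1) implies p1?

b does not force (not p1 implies p1) implies p1: already at b itself, b forces not p1 implies p1 but b does not force p1.
b lacks atom p1, so b does not force p1.

No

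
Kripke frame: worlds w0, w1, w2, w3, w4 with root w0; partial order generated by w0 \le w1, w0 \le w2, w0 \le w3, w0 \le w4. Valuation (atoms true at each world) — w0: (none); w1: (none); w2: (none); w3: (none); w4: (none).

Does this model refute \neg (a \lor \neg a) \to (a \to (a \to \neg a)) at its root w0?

w0 \Vdash \neg (a \lor \neg a) \to (a \to (a \to \neg a)) vacuously: no world accessible from w0 forces the antecedent \neg (a \lor \neg a).
So the root w0 forces \neg (a \lor \neg a) \to (a \to (a \to \neg a)); the model is not a countermodel.

No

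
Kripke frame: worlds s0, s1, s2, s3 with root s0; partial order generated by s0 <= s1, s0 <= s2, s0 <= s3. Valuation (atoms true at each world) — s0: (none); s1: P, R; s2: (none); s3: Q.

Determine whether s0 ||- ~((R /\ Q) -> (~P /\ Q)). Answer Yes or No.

No

s0 ||-/- ~((R /\ Q) -> (~P /\ Q)) since s0 is accessible from s0 and s0 ||- (R /\ Q) -> (~P /\ Q).
s0 ||- (R /\ Q) -> (~P /\ Q) vacuously: no world accessible from s0 forces the antecedent R /\ Q.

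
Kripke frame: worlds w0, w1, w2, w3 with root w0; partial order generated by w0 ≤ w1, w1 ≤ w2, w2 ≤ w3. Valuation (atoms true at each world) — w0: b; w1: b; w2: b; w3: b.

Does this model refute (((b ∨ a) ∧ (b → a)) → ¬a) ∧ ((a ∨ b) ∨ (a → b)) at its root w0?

w0 ⊩ (((b ∨ a) ∧ (b → a)) → ¬a) ∧ ((a ∨ b) ∨ (a → b)) since w0 forces both conjuncts.
So the root w0 forces (((b ∨ a) ∧ (b → a)) → ¬a) ∧ ((a ∨ b) ∨ (a → b)); the model is not a countermodel.

No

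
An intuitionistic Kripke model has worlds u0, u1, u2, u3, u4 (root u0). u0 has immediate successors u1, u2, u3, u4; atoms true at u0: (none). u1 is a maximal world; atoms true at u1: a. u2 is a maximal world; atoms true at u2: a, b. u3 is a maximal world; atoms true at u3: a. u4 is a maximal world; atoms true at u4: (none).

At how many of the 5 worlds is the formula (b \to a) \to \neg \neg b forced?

u0: does not force it — u0 \nVdash (b \to a) \to \neg \neg b: already at u0 itself, u0 \Vdash b \to a but u0 \nVdash \neg \neg b.
u1: does not force it — u1 \nVdash (b \to a) \to \neg \neg b: already at u1 itself, u1 \Vdash b \to a but u1 \nVdash \neg \neg b.
u2: forces it.
u3: does not force it.
u4: does not force it.
Worlds forcing the formula: {u2}.

1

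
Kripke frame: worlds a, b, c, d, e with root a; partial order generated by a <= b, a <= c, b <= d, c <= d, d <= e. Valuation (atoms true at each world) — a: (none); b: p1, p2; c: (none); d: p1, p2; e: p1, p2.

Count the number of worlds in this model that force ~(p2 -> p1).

a: does not force it — a ||-/- ~(p2 -> p1) since a is accessible from a and a ||- p2 -> p1.
b: does not force it — b ||-/- ~(p2 -> p1) since b is accessible from b and b ||- p2 -> p1.
c: does not force it.
d: does not force it.
e: does not force it.
Worlds forcing the formula: { }.

0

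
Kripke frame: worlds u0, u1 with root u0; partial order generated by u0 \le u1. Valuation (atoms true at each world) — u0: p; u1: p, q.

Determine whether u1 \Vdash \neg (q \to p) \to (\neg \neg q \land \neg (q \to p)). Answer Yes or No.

u1 \Vdash \neg (q \to p) \to (\neg \neg q \land \neg (q \to p)) vacuously: no world accessible from u1 forces the antecedent \neg (q \to p).

Yes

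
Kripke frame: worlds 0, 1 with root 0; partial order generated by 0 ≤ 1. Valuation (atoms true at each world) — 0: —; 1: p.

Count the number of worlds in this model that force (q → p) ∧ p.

0: does not force it — 0 ⊮ (q → p) ∧ p since 0 fails p.
1: forces it.
Worlds forcing the formula: {1}.

1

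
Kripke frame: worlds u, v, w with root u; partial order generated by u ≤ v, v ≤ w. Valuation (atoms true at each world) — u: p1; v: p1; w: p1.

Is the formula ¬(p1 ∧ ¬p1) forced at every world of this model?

u ⊩ ¬(p1 ∧ ¬p1): no world accessible from u forces p1 ∧ ¬p1.
Since the root u forces ¬(p1 ∧ ¬p1) and forcing is persistent (monotone upward), every world forces it.

Yes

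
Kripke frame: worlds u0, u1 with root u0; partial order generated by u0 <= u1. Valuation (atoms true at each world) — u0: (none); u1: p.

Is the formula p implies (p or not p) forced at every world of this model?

u0 forces p implies (p or not p): every world accessible from u0 that forces p (namely u1) also forces p or not p.
Since the root u0 forces p implies (p or not p) and forcing is persistent (monotone upward), every world forces it.

Yes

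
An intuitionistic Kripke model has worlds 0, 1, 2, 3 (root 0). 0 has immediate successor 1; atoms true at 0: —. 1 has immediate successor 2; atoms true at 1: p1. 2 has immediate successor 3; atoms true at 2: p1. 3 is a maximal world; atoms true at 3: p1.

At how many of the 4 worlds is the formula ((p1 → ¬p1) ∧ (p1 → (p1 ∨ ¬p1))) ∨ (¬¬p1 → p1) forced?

3

0: does not force it — 0 ⊮ ((p1 → ¬p1) ∧ (p1 → (p1 ∨ ¬p1))) ∨ (¬¬p1 → p1): neither disjunct is forced at 0.
1: forces it.
2: forces it.
3: forces it.
Worlds forcing the formula: {1, 2, 3}.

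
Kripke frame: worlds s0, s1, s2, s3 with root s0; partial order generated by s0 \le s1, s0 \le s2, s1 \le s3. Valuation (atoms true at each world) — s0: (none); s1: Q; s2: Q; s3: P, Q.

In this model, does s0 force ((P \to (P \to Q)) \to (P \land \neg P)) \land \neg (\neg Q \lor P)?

s0 \nVdash ((P \to (P \to Q)) \to (P \land \neg P)) \land \neg (\neg Q \lor P) since s0 fails (P \to (P \to Q)) \to (P \land \neg P).

No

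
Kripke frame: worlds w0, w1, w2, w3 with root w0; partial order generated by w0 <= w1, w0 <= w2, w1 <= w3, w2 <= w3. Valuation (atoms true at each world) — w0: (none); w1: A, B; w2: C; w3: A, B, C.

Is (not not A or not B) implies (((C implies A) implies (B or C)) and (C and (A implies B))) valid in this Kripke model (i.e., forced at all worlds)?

No

Not every world: w0 does not force (not not A or not B) implies (((C implies A) implies (B or C)) and (C and (A implies B))).
w0 does not force (not not A or not B) implies (((C implies A) implies (B or C)) and (C and (A implies B))): already at w0 itself, w0 forces not not A or not B but w0 does not force ((C implies A) implies (B or C)) and (C and (A implies B)).
w0 does not force ((C implies A) implies (B or C)) and (C and (A implies B)) since w0 fails C and (A implies B).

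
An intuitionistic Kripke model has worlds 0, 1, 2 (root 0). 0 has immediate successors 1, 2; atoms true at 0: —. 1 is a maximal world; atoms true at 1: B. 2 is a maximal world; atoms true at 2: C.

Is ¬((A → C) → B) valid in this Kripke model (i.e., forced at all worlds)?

Not every world: 0 ⊮ ¬((A → C) → B).
0 ⊮ ¬((A → C) → B) since 1 is accessible from 0 and 1 ⊩ (A → C) → B.
1 ⊩ (A → C) → B: every world accessible from 1 that forces A → C (namely 1) also forces B.

No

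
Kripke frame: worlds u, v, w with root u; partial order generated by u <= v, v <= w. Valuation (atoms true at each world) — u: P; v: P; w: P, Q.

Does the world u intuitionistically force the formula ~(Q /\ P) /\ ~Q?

No

u ||-/- ~(Q /\ P) /\ ~Q since u fails ~(Q /\ P).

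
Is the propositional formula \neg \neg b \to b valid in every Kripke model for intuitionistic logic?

This is double-negation elimination, which is not intuitionistically valid.
A Kripke countermodel: worlds 0, 1; order generated by 0 \le 1; atoms true at each world — 0:{}; 1:{b}.
0 \nVdash \neg \neg b \to b: already at 0 itself, 0 \Vdash \neg \neg b but 0 \nVdash b.
0 lacks atom b, so 0 \nVdash b.
So the root 0 does not force the formula.

No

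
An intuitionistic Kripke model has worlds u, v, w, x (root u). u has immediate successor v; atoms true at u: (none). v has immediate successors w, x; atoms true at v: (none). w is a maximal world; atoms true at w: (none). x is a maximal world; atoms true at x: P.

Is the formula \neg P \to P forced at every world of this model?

Not every world: u \nVdash \neg P \to P.
u \nVdash \neg P \to P: at the accessible world w, w \Vdash \neg P but w \nVdash P.
w lacks atom P, so w \nVdash P.

No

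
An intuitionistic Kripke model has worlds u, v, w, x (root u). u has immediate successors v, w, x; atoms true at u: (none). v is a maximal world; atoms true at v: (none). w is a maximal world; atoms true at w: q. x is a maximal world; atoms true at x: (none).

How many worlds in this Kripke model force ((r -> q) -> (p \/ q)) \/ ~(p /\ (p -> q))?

u: forces it.
v: forces it.
w: forces it.
x: forces it.
Worlds forcing the formula: {u, v, w, x}.

4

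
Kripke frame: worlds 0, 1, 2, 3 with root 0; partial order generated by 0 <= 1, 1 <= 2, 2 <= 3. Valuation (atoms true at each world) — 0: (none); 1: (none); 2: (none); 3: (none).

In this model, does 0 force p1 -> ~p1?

0 ||- p1 -> ~p1 vacuously: no world accessible from 0 forces the antecedent p1.

Yes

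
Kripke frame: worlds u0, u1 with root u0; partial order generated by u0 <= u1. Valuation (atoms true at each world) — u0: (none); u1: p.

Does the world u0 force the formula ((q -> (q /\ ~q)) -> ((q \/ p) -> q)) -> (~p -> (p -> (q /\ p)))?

u0 ||- ((q -> (q /\ ~q)) -> ((q \/ p) -> q)) -> (~p -> (p -> (q /\ p))) vacuously: no world accessible from u0 forces the antecedent (q -> (q /\ ~q)) -> ((q \/ p) -> q).

Yes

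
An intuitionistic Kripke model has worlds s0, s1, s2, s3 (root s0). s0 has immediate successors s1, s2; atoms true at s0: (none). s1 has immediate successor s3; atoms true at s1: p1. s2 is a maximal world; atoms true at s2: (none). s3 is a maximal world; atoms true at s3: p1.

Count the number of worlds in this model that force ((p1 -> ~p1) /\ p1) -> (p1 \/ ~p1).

4

s0: forces it.
s1: forces it.
s2: forces it.
s3: forces it.
Worlds forcing the formula: {s0, s1, s2, s3}.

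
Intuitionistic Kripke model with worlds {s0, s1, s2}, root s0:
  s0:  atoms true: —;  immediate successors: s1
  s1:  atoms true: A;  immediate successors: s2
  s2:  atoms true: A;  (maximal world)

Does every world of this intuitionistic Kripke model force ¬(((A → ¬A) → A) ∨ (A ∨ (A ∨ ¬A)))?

Not every world: s0 ⊮ ¬(((A → ¬A) → A) ∨ (A ∨ (A ∨ ¬A))).
s0 ⊮ ¬(((A → ¬A) → A) ∨ (A ∨ (A ∨ ¬A))) since s0 is accessible from s0 and s0 ⊩ ((A → ¬A) → A) ∨ (A ∨ (A ∨ ¬A)).
s0 ⊩ ((A → ¬A) → A) ∨ (A ∨ (A ∨ ¬A)) via the disjunct (A → ¬A) → A.

No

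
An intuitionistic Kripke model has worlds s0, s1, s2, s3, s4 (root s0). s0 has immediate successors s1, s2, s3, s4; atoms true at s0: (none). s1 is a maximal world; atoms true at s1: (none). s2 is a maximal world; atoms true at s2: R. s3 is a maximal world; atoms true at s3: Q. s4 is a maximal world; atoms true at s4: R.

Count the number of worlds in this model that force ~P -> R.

s0: does not force it — s0 ||-/- ~P -> R: already at s0 itself, s0 ||- ~P but s0 ||-/- R.
s1: does not force it.
s2: forces it.
s3: does not force it.
s4: forces it.
Worlds forcing the formula: {s2, s4}.

2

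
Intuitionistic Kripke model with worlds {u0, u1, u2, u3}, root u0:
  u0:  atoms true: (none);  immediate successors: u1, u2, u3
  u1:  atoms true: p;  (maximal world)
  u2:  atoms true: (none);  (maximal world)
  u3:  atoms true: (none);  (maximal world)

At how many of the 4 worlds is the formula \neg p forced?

u0: does not force it — u0 \nVdash \neg p since u1 is accessible from u0 and u1 \Vdash p.
u1: does not force it.
u2: forces it.
u3: forces it.
Worlds forcing the formula: {u2, u3}.

2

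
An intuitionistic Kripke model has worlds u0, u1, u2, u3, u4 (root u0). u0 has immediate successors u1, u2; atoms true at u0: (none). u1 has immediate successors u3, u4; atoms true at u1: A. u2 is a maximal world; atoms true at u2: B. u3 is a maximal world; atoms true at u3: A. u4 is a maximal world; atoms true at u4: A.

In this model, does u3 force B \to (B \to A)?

Yes

u3 \Vdash B \to (B \to A) vacuously: no world accessible from u3 forces the antecedent B.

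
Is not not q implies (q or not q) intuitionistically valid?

This is a variant of double-negation elimination (deriving excluded middle from double negation), which is not intuitionistically valid.
A Kripke countermodel: worlds 0, 1; order generated by 0 <= 1; atoms true at each world — 0:{}; 1:{q}.
0 does not force not not q implies (q or not q): already at 0 itself, 0 forces not not q but 0 does not force q or not q.
0 does not force q or not q: neither disjunct is forced at 0.
0 lacks atom q, so 0 does not force q.
So the root 0 does not force the formula.

No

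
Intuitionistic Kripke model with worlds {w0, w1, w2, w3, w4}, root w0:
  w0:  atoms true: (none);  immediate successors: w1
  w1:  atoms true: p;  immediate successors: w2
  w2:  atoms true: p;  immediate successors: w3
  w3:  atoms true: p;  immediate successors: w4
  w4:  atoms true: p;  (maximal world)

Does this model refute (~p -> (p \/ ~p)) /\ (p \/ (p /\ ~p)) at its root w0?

Yes

w0 ||-/- (~p -> (p \/ ~p)) /\ (p \/ (p /\ ~p)) since w0 fails p \/ (p /\ ~p).
So the root w0 does not force (~p -> (p \/ ~p)) /\ (p \/ (p /\ ~p)); the model is a countermodel.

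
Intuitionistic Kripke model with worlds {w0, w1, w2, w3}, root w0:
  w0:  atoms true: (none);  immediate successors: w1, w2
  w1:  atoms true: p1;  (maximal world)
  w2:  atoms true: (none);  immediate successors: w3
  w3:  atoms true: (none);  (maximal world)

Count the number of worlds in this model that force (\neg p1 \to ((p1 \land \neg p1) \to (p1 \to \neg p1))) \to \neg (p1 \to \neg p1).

1

w0: does not force it — w0 \nVdash (\neg p1 \to ((p1 \land \neg p1) \to (p1 \to \neg p1))) \to \neg (p1 \to \neg p1): already at w0 itself, w0 \Vdash \neg p1 \to ((p1 \land \neg p1) \to (p1 \to \neg p1)) but w0 \nVdash \neg (p1 \to \neg p1).
w1: forces it.
w2: does not force it.
w3: does not force it.
Worlds forcing the formula: {w1}.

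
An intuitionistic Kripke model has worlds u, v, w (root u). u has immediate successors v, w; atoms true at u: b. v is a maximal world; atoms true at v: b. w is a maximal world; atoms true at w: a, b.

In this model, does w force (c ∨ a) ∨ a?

w ⊩ (c ∨ a) ∨ a via the disjunct c ∨ a.

Yes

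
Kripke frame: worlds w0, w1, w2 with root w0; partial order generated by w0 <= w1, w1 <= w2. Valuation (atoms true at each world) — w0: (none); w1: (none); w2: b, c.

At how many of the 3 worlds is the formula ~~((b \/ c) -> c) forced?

w0: forces it.
w1: forces it.
w2: forces it.
Worlds forcing the formula: {w0, w1, w2}.

3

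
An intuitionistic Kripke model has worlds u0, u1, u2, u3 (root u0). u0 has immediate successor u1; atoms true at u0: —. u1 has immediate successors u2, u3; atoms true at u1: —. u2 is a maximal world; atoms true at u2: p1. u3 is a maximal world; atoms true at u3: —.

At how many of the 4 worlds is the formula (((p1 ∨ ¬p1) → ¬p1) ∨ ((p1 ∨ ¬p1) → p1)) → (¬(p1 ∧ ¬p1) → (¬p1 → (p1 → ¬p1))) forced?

u0: forces it.
u1: forces it.
u2: forces it.
u3: forces it.
Worlds forcing the formula: {u0, u1, u2, u3}.

4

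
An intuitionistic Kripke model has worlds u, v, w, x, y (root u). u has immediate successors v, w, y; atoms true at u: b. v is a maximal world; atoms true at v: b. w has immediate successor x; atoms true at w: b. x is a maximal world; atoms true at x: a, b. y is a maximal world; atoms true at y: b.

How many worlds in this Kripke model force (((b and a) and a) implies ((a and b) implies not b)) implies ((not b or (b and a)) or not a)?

5

u: forces it.
v: forces it.
w: forces it.
x: forces it.
y: forces it.
Worlds forcing the formula: {u, v, w, x, y}.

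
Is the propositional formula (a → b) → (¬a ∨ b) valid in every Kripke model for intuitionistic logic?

This is the material-implication-as-disjunction principle, which is not intuitionistically valid.
A Kripke countermodel: worlds u, v; order generated by u ≤ v; atoms true at each world — u:{}; v:{a,b}.
u ⊮ (a → b) → (¬a ∨ b): already at u itself, u ⊩ a → b but u ⊮ ¬a ∨ b.
u ⊮ ¬a ∨ b: neither disjunct is forced at u.
u ⊮ ¬a since v is accessible from u and v ⊩ a.
So the root u does not force the formula.

No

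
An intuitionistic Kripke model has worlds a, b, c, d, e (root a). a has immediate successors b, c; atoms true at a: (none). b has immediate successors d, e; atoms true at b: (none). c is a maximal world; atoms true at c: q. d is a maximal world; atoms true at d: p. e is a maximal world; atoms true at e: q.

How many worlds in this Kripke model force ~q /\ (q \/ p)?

a: does not force it — a ||-/- ~q /\ (q \/ p) since a fails ~q.
b: does not force it — b ||-/- ~q /\ (q \/ p) since b fails ~q.
c: does not force it — c ||-/- ~q /\ (q \/ p) since c fails ~q.
d: forces it.
e: does not force it.
Worlds forcing the formula: {d}.

1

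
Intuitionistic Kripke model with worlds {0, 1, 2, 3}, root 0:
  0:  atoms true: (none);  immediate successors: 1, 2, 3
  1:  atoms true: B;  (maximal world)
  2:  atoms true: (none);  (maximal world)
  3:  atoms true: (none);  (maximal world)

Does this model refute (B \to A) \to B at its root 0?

0 \nVdash (B \to A) \to B: at the accessible world 2, 2 \Vdash B \to A but 2 \nVdash B.
2 lacks atom B, so 2 \nVdash B.
So the root 0 does not force (B \to A) \to B; the model is a countermodel.

Yes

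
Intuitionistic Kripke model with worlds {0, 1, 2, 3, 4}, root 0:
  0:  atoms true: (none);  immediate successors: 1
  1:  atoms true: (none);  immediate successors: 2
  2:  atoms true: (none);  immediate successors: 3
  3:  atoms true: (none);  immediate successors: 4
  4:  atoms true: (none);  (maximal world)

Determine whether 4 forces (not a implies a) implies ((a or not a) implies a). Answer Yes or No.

Yes

4 forces (not a implies a) implies ((a or not a) implies a) vacuously: no world accessible from 4 forces the antecedent not a implies a.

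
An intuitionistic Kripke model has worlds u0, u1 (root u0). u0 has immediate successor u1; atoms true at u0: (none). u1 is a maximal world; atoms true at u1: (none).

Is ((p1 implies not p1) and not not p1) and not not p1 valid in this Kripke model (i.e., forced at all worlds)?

No

Not every world: u0 does not force ((p1 implies not p1) and not not p1) and not not p1.
u0 does not force ((p1 implies not p1) and not not p1) and not not p1 since u0 fails (p1 implies not p1) and not not p1.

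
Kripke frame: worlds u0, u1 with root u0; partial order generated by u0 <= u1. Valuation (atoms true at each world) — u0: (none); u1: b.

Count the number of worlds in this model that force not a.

2

u0: forces it.
u1: forces it.
Worlds forcing the formula: {u0, u1}.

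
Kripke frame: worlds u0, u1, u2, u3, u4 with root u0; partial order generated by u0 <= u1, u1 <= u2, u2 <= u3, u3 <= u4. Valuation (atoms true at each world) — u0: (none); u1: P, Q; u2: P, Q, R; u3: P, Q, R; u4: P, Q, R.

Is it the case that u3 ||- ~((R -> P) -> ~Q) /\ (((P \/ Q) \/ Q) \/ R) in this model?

Yes

u3 ||- ~((R -> P) -> ~Q) /\ (((P \/ Q) \/ Q) \/ R) since u3 forces both conjuncts.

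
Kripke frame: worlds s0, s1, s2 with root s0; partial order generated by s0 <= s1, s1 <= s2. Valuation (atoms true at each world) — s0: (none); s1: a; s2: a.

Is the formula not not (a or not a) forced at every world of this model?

Yes

s0 forces not not (a or not a): no world accessible from s0 forces not (a or not a).
Since the root s0 forces not not (a or not a) and forcing is persistent (monotone upward), every world forces it.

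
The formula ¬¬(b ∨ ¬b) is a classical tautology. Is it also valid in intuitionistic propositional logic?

Yes

This is the double negation of excluded middle, which is intuitionistically derivable.
Assuming ¬(b ∨ ¬b): from b we'd get b ∨ ¬b, so ¬b; but then b ∨ ¬b again — contradiction. Hence ¬¬(b ∨ ¬b).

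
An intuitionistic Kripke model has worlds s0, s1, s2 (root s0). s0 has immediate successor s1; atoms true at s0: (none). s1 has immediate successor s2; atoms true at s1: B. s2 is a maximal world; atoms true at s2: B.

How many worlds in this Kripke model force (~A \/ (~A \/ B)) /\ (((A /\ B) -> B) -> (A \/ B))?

2

s0: does not force it — s0 ||-/- (~A \/ (~A \/ B)) /\ (((A /\ B) -> B) -> (A \/ B)) since s0 fails ((A /\ B) -> B) -> (A \/ B).
s1: forces it.
s2: forces it.
Worlds forcing the formula: {s1, s2}.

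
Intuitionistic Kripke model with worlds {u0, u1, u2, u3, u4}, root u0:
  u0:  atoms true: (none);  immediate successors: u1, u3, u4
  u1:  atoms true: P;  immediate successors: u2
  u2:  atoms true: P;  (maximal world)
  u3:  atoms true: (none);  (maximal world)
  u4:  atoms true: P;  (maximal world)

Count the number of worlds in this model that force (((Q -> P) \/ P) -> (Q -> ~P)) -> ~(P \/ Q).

1

u0: does not force it — u0 ||-/- (((Q -> P) \/ P) -> (Q -> ~P)) -> ~(P \/ Q): already at u0 itself, u0 ||- ((Q -> P) \/ P) -> (Q -> ~P) but u0 ||-/- ~(P \/ Q).
u1: does not force it — u1 ||-/- (((Q -> P) \/ P) -> (Q -> ~P)) -> ~(P \/ Q): already at u1 itself, u1 ||- ((Q -> P) \/ P) -> (Q -> ~P) but u1 ||-/- ~(P \/ Q).
u2: does not force it.
u3: forces it.
u4: does not force it.
Worlds forcing the formula: {u3}.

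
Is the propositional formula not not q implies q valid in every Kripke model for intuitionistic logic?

No

This is double-negation elimination, which is not intuitionistically valid.
A Kripke countermodel: worlds a, b; order generated by a <= b; atoms true at each world — a:{}; b:{q}.
a does not force not not q implies q: already at a itself, a forces not not q but a does not force q.
a lacks atom q, so a does not force q.
So the root a does not force the formula.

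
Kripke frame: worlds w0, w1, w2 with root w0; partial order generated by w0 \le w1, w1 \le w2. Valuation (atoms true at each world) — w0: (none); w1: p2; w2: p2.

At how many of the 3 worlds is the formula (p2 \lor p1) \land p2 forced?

2

w0: does not force it — w0 \nVdash (p2 \lor p1) \land p2 since w0 fails p2 \lor p1.
w1: forces it.
w2: forces it.
Worlds forcing the formula: {w1, w2}.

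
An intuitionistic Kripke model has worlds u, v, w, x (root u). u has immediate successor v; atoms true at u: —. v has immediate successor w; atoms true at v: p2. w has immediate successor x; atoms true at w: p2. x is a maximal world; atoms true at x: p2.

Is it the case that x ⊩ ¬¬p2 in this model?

Yes

x ⊩ ¬¬p2: no world accessible from x forces ¬p2.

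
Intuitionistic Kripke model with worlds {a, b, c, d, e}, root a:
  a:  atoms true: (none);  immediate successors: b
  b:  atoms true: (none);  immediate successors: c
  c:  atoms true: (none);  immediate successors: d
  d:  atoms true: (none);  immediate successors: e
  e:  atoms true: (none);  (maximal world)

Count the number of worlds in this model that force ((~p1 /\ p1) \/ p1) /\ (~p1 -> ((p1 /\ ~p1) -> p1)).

0

a: does not force it — a ||-/- ((~p1 /\ p1) \/ p1) /\ (~p1 -> ((p1 /\ ~p1) -> p1)) since a fails (~p1 /\ p1) \/ p1.
b: does not force it — b ||-/- ((~p1 /\ p1) \/ p1) /\ (~p1 -> ((p1 /\ ~p1) -> p1)) since b fails (~p1 /\ p1) \/ p1.
c: does not force it.
d: does not force it.
e: does not force it.
Worlds forcing the formula: { }.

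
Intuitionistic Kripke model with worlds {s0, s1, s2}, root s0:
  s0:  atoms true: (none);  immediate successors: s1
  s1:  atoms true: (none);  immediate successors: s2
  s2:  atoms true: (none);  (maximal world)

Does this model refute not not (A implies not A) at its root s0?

No

s0 forces not not (A implies not A): no world accessible from s0 forces not (A implies not A).
So the root s0 forces not not (A implies not A); the model is not a countermodel.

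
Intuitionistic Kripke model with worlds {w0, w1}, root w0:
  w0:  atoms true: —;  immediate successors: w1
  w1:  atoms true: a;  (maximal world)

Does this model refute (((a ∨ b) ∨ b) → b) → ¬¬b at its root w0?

w0 ⊩ (((a ∨ b) ∨ b) → b) → ¬¬b vacuously: no world accessible from w0 forces the antecedent ((a ∨ b) ∨ b) → b.
So the root w0 forces (((a ∨ b) ∨ b) → b) → ¬¬b; the model is not a countermodel.

No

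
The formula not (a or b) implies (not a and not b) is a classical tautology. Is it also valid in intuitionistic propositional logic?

This is a constructively valid De Morgan direction (negated disjunction to conjunction of negations), which is intuitionistically derivable.
From not (a or b): if a held then a or b would, contradiction — so not a; similarly not b.

Yes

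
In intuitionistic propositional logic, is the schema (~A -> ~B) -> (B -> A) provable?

No

This is the converse of contraposition, which is not intuitionistically valid.
A Kripke countermodel: worlds u0, u1; order generated by u0 <= u1; atoms true at each world — u0:{B}; u1:{A,B}.
u0 ||-/- (~A -> ~B) -> (B -> A): already at u0 itself, u0 ||- ~A -> ~B but u0 ||-/- B -> A.
u0 ||-/- B -> A: already at u0 itself, u0 ||- B but u0 ||-/- A.
u0 lacks atom A, so u0 ||-/- A.
So the root u0 does not force the formula.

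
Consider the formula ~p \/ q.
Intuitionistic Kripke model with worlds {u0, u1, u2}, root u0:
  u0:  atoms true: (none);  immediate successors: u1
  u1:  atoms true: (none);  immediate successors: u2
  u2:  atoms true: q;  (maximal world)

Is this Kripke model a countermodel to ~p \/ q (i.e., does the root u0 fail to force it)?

u0 ||- ~p \/ q via the disjunct ~p.
So the root u0 forces ~p \/ q; the model is not a countermodel.

No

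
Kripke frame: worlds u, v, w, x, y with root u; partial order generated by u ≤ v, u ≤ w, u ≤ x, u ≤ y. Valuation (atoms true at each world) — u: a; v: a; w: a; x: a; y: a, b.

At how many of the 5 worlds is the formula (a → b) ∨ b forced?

u: does not force it — u ⊮ (a → b) ∨ b: neither disjunct is forced at u.
v: does not force it — v ⊮ (a → b) ∨ b: neither disjunct is forced at v.
w: does not force it.
x: does not force it.
y: forces it.
Worlds forcing the formula: {y}.

1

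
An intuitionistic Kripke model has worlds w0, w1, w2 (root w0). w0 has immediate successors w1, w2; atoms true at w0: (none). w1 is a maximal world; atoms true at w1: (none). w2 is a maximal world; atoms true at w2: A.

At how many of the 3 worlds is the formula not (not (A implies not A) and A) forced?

1

w0: does not force it — w0 does not force not (not (A implies not A) and A) since w2 is accessible from w0 and w2 forces not (A implies not A) and A.
w1: forces it.
w2: does not force it — w2 does not force not (not (A implies not A) and A) since w2 is accessible from w2 and w2 forces not (A implies not A) and A.
Worlds forcing the formula: {w1}.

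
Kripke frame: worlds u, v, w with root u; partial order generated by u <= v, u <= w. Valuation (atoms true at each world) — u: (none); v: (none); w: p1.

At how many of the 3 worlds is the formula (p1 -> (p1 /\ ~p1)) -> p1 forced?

1

u: does not force it — u ||-/- (p1 -> (p1 /\ ~p1)) -> p1: at the accessible world v, v ||- p1 -> (p1 /\ ~p1) but v ||-/- p1.
v: does not force it — v ||-/- (p1 -> (p1 /\ ~p1)) -> p1: already at v itself, v ||- p1 -> (p1 /\ ~p1) but v ||-/- p1.
w: forces it.
Worlds forcing the formula: {w}.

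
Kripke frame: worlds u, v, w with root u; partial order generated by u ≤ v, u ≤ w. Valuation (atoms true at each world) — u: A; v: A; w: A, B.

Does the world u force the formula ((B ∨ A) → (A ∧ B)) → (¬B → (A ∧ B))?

Yes

u ⊩ ((B ∨ A) → (A ∧ B)) → (¬B → (A ∧ B)): every world accessible from u that forces (B ∨ A) → (A ∧ B) (namely w) also forces ¬B → (A ∧ B).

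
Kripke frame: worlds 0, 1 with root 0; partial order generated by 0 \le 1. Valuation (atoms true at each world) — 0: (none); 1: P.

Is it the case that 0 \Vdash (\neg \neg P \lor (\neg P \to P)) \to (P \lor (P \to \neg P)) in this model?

0 \nVdash (\neg \neg P \lor (\neg P \to P)) \to (P \lor (P \to \neg P)): already at 0 itself, 0 \Vdash \neg \neg P \lor (\neg P \to P) but 0 \nVdash P \lor (P \to \neg P).
0 \nVdash P \lor (P \to \neg P): neither disjunct is forced at 0.
0 lacks atom P, so 0 \nVdash P.

No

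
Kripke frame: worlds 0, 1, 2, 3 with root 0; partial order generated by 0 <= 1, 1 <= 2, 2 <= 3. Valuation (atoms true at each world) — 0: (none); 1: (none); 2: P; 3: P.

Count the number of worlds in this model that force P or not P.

2

0: does not force it — 0 does not force P or not P: neither disjunct is forced at 0.
1: does not force it — 1 does not force P or not P: neither disjunct is forced at 1.
2: forces it.
3: forces it.
Worlds forcing the formula: {2, 3}.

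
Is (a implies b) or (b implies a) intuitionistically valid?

No

This is the Gödel–Dummett linearity axiom, which is not intuitionistically valid.
A Kripke countermodel: worlds 0, 1, 2; order generated by 0 <= 1, 0 <= 2; atoms true at each world — 0:{}; 1:{a}; 2:{b}.
0 does not force (a implies b) or (b implies a): neither disjunct is forced at 0.
0 does not force a implies b: at the accessible world 1, 1 forces a but 1 does not force b.
1 lacks atom b, so 1 does not force b.
So the root 0 does not force the formula.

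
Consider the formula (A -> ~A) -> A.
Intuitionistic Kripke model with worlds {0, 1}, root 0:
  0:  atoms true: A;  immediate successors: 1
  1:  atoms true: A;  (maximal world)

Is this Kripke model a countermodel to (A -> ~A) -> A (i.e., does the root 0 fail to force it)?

0 ||- (A -> ~A) -> A vacuously: no world accessible from 0 forces the antecedent A -> ~A.
So the root 0 forces (A -> ~A) -> A; the model is not a countermodel.

No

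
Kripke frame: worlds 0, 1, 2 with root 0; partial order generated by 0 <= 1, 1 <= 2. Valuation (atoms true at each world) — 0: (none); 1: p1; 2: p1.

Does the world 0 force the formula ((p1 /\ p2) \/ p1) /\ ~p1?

No

0 ||-/- ((p1 /\ p2) \/ p1) /\ ~p1 since 0 fails (p1 /\ p2) \/ p1.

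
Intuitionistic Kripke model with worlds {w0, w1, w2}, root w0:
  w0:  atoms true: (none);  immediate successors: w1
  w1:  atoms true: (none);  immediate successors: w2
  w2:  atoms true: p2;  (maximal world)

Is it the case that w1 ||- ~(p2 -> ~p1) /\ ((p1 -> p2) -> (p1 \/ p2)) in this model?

w1 ||-/- ~(p2 -> ~p1) /\ ((p1 -> p2) -> (p1 \/ p2)) since w1 fails ~(p2 -> ~p1).

No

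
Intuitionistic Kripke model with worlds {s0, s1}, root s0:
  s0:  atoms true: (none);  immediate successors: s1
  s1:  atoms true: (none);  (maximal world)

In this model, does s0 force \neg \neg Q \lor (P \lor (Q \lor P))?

No

s0 \nVdash \neg \neg Q \lor (P \lor (Q \lor P)): neither disjunct is forced at s0.
s0 \nVdash \neg \neg Q since s0 is accessible from s0 and s0 \Vdash \neg Q.
s0 \Vdash \neg Q: no world accessible from s0 forces Q.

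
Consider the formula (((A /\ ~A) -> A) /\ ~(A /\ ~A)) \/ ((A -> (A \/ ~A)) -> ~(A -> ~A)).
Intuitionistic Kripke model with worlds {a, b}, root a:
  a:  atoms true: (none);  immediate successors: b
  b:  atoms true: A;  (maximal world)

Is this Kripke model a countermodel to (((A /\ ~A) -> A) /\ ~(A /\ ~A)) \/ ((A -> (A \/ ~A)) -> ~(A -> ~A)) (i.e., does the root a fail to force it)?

No

a ||- (((A /\ ~A) -> A) /\ ~(A /\ ~A)) \/ ((A -> (A \/ ~A)) -> ~(A -> ~A)) via the disjunct ((A /\ ~A) -> A) /\ ~(A /\ ~A).
So the root a forces (((A /\ ~A) -> A) /\ ~(A /\ ~A)) \/ ((A -> (A \/ ~A)) -> ~(A -> ~A)); the model is not a countermodel.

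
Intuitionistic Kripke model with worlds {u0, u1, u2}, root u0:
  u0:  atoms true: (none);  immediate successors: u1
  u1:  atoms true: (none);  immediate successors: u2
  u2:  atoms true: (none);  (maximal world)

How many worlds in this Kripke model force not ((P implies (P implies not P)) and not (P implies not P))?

3

u0: forces it.
u1: forces it.
u2: forces it.
Worlds forcing the formula: {u0, u1, u2}.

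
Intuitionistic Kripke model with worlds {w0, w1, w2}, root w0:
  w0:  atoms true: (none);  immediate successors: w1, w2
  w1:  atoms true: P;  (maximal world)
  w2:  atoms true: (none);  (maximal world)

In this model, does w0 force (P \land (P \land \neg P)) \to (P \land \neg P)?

w0 \Vdash (P \land (P \land \neg P)) \to (P \land \neg P) vacuously: no world accessible from w0 forces the antecedent P \land (P \land \neg P).

Yes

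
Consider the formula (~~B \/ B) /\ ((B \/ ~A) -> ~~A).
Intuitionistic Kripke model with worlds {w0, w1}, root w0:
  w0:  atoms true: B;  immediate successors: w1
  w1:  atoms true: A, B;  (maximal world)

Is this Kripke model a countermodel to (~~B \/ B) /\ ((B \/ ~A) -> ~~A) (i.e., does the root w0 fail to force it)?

w0 ||- (~~B \/ B) /\ ((B \/ ~A) -> ~~A) since w0 forces both conjuncts.
So the root w0 forces (~~B \/ B) /\ ((B \/ ~A) -> ~~A); the model is not a countermodel.

No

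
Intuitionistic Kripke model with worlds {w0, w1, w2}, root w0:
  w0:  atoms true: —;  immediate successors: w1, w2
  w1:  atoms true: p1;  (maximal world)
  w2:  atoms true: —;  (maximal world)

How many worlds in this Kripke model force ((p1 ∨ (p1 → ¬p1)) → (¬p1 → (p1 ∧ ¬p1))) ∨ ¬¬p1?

w0: does not force it — w0 ⊮ ((p1 ∨ (p1 → ¬p1)) → (¬p1 → (p1 ∧ ¬p1))) ∨ ¬¬p1: neither disjunct is forced at w0.
w1: forces it.
w2: does not force it — w2 ⊮ ((p1 ∨ (p1 → ¬p1)) → (¬p1 → (p1 ∧ ¬p1))) ∨ ¬¬p1: neither disjunct is forced at w2.
Worlds forcing the formula: {w1}.

1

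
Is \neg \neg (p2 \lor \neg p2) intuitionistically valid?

This is the double negation of excluded middle, which is intuitionistically derivable.
Assuming \neg (p2 \lor \neg p2): from p2 we'd get p2 \lor \neg p2, so \neg p2; but then p2 \lor \neg p2 again — contradiction. Hence \neg \neg (p2 \lor \neg p2).

Yes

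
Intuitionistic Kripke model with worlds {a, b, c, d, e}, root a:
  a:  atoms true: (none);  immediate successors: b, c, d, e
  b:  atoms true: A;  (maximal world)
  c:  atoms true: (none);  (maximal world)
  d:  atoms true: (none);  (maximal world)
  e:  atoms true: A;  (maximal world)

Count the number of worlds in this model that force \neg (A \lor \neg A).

a: does not force it — a \nVdash \neg (A \lor \neg A) since b is accessible from a and b \Vdash A \lor \neg A.
b: does not force it — b \nVdash \neg (A \lor \neg A) since b is accessible from b and b \Vdash A \lor \neg A.
c: does not force it — c \nVdash \neg (A \lor \neg A) since c is accessible from c and c \Vdash A \lor \neg A.
d: does not force it.
e: does not force it.
Worlds forcing the formula: { }.

0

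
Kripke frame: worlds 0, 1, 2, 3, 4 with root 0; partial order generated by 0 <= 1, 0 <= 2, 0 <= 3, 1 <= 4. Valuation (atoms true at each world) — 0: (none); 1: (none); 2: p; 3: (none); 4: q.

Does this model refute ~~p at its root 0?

0 ||-/- ~~p since 1 is accessible from 0 and 1 ||- ~p.
1 ||- ~p: no world accessible from 1 forces p.
So the root 0 does not force ~~p; the model is a countermodel.

Yes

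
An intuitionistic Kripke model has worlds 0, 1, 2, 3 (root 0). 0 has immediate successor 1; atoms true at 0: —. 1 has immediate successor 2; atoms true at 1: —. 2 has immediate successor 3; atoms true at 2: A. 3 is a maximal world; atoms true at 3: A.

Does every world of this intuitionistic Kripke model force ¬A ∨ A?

No

Not every world: 0 ⊮ ¬A ∨ A.
0 ⊮ ¬A ∨ A: neither disjunct is forced at 0.
0 ⊮ ¬A since 2 is accessible from 0 and 2 ⊩ A.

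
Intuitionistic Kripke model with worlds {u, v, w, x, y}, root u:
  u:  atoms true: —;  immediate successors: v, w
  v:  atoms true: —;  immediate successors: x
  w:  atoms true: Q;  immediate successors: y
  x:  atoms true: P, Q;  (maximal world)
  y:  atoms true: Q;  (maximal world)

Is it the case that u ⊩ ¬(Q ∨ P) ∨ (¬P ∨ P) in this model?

u ⊮ ¬(Q ∨ P) ∨ (¬P ∨ P): neither disjunct is forced at u.
u ⊮ ¬(Q ∨ P) since w is accessible from u and w ⊩ Q ∨ P.
w ⊩ Q ∨ P via the disjunct Q.

No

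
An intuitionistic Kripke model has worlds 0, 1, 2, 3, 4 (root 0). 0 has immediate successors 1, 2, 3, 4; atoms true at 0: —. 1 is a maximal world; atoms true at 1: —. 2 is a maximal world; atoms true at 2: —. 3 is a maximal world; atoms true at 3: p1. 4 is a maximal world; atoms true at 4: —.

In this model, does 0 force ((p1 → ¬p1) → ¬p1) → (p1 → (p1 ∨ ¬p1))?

0 ⊩ ((p1 → ¬p1) → ¬p1) → (p1 → (p1 ∨ ¬p1)): every world accessible from 0 that forces (p1 → ¬p1) → ¬p1 (namely 0, 1, 2, 3, 4) also forces p1 → (p1 ∨ ¬p1).

Yes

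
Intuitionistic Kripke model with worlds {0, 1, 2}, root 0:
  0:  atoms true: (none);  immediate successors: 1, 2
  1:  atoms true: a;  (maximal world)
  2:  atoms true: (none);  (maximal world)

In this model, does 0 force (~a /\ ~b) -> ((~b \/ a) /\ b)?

0 ||-/- (~a /\ ~b) -> ((~b \/ a) /\ b): at the accessible world 2, 2 ||- ~a /\ ~b but 2 ||-/- (~b \/ a) /\ b.
2 ||-/- (~b \/ a) /\ b since 2 fails b.

No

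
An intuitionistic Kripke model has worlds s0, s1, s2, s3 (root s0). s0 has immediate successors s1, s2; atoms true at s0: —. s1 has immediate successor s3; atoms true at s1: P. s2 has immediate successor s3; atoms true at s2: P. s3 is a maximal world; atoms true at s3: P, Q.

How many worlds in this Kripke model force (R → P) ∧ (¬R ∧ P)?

3

s0: does not force it — s0 ⊮ (R → P) ∧ (¬R ∧ P) since s0 fails ¬R ∧ P.
s1: forces it.
s2: forces it.
s3: forces it.
Worlds forcing the formula: {s1, s2, s3}.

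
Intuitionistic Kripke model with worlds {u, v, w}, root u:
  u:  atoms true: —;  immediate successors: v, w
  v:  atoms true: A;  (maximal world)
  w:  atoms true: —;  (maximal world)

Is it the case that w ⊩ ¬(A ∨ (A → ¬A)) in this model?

No

w ⊮ ¬(A ∨ (A → ¬A)) since w is accessible from w and w ⊩ A ∨ (A → ¬A).
w ⊩ A ∨ (A → ¬A) via the disjunct A → ¬A.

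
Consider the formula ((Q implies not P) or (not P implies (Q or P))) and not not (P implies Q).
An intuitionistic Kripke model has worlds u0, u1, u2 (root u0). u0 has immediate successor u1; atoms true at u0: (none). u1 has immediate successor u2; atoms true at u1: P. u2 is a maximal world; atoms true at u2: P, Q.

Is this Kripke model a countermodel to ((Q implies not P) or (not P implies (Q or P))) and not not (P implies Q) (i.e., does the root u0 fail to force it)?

u0 forces ((Q implies not P) or (not P implies (Q or P))) and not not (P implies Q) since u0 forces both conjuncts.
So the root u0 forces ((Q implies not P) or (not P implies (Q or P))) and not not (P implies Q); the model is not a countermodel.

No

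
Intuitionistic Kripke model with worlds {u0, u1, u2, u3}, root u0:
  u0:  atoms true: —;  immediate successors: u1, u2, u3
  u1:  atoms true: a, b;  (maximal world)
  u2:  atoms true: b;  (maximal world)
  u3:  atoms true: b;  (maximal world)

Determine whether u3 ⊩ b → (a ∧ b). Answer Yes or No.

No

u3 ⊮ b → (a ∧ b): already at u3 itself, u3 ⊩ b but u3 ⊮ a ∧ b.
u3 ⊮ a ∧ b since u3 fails a.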